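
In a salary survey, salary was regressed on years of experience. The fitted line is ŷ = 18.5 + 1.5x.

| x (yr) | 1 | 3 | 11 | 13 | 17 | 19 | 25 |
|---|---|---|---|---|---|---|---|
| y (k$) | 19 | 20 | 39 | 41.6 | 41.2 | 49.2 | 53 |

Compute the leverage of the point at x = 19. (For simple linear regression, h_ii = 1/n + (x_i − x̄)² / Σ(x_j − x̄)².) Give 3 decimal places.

x̄ = (1 + 3 + 11 + 13 + 17 + 19 + 25)/7 = 12.7143
Σ(x − x̄)² = 137.224 + 94.3673 + 2.93878 + 0.0816327 + 18.3673 + 39.5102 + 150.939 = 443.429
h = 1/7 + (6.28571)²/443.429 = 0.142857 + 0.0891016 = 0.232

h = 0.232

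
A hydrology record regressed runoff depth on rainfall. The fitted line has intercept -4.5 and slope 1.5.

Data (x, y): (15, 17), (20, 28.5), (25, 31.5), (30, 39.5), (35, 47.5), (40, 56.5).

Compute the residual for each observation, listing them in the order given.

x=15: ŷ = -4.5 + 1.5·15 = 18; r = 17 − 18 = -1
x=20: ŷ = -4.5 + 1.5·20 = 25.5; r = 28.5 − 25.5 = 3
x=25: ŷ = -4.5 + 1.5·25 = 33; r = 31.5 − 33 = -1.5
x=30: ŷ = -4.5 + 1.5·30 = 40.5; r = 39.5 − 40.5 = -1
x=35: ŷ = -4.5 + 1.5·35 = 48; r = 47.5 − 48 = -0.5
x=40: ŷ = -4.5 + 1.5·40 = 55.5; r = 56.5 − 55.5 = 1

-1, 3, -1.5, -1, -0.5, 1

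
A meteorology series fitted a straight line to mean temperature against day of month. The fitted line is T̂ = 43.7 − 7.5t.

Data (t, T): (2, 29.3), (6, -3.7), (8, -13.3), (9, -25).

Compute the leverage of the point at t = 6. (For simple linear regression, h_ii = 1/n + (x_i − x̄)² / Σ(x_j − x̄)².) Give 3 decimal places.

h = 0.252

t̄ = (2 + 6 + 8 + 9)/4 = 6.25
Σ(t − t̄)² = 18.0625 + 0.0625 + 3.0625 + 7.5625 = 28.75
h = 1/4 + (-0.25)²/28.75 = 0.25 + 0.00217391 = 0.252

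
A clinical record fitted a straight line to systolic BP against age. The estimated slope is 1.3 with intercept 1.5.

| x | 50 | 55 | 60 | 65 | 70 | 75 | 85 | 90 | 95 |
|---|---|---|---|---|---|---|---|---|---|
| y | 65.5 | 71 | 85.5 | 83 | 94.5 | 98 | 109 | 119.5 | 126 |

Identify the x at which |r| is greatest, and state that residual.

x = 60, r = 6

x=50: ŷ = 1.5 + 1.3·50 = 66.5; r = 65.5 − 66.5 = -1
x=55: ŷ = 1.5 + 1.3·55 = 73; r = 71 − 73 = -2
x=60: ŷ = 1.5 + 1.3·60 = 79.5; r = 85.5 − 79.5 = 6
x=65: ŷ = 1.5 + 1.3·65 = 86; r = 83 − 86 = -3
x=70: ŷ = 1.5 + 1.3·70 = 92.5; r = 94.5 − 92.5 = 2
x=75: ŷ = 1.5 + 1.3·75 = 99; r = 98 − 99 = -1
x=85: ŷ = 1.5 + 1.3·85 = 112; r = 109 − 112 = -3
x=90: ŷ = 1.5 + 1.3·90 = 118.5; r = 119.5 − 118.5 = 1
x=95: ŷ = 1.5 + 1.3·95 = 125; r = 126 − 125 = 1
Largest |r| is 6 at x = 60, residual 6.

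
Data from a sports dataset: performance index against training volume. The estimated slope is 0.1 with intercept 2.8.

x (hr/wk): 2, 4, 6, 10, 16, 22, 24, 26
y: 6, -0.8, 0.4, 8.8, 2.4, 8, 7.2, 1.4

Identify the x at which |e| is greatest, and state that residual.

x = 10, e = 5

x=2: ŷ = 2.8 + 0.1·2 = 3; e = 6 − 3 = 3
x=4: ŷ = 2.8 + 0.1·4 = 3.2; e = -0.8 − 3.2 = -4
x=6: ŷ = 2.8 + 0.1·6 = 3.4; e = 0.4 − 3.4 = -3
x=10: ŷ = 2.8 + 0.1·10 = 3.8; e = 8.8 − 3.8 = 5
x=16: ŷ = 2.8 + 0.1·16 = 4.4; e = 2.4 − 4.4 = -2
x=22: ŷ = 2.8 + 0.1·22 = 5; e = 8 − 5 = 3
x=24: ŷ = 2.8 + 0.1·24 = 5.2; e = 7.2 − 5.2 = 2
x=26: ŷ = 2.8 + 0.1·26 = 5.4; e = 1.4 − 5.4 = -4
Largest |e| is 5 at x = 10, residual 5.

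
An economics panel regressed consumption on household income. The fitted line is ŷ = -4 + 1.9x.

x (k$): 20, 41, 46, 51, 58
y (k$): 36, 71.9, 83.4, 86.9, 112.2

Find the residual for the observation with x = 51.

r = -6

ŷ = -4 + 1.9·51 = 92.9
r = 86.9 − 92.9 = -6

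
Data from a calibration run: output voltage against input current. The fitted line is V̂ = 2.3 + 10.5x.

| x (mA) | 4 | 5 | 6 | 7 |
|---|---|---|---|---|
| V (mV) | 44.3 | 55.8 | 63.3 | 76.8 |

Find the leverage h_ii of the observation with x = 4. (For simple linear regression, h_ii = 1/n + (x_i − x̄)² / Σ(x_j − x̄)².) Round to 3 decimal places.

x̄ = (4 + 5 + 6 + 7)/4 = 5.5
Σ(x − x̄)² = 2.25 + 0.25 + 0.25 + 2.25 = 5
h = 1/4 + (-1.5)²/5 = 0.25 + 0.45 = 0.700

h = 0.700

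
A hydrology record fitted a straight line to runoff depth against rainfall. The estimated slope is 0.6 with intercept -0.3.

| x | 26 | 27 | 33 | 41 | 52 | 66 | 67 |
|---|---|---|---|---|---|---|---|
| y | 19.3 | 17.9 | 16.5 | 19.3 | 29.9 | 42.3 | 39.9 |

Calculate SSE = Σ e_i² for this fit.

x=26: ŷ = -0.3 + 0.6·26 = 15.3; e = 19.3 − 15.3 = 4
x=27: ŷ = -0.3 + 0.6·27 = 15.9; e = 17.9 − 15.9 = 2
x=33: ŷ = -0.3 + 0.6·33 = 19.5; e = 16.5 − 19.5 = -3
x=41: ŷ = -0.3 + 0.6·41 = 24.3; e = 19.3 − 24.3 = -5
x=52: ŷ = -0.3 + 0.6·52 = 30.9; e = 29.9 − 30.9 = -1
x=66: ŷ = -0.3 + 0.6·66 = 39.3; e = 42.3 − 39.3 = 3
x=67: ŷ = -0.3 + 0.6·67 = 39.9; e = 39.9 − 39.9 = 0
SSE = 16 + 4 + 9 + 25 + 1 + 9 + 0 = 64

SSE = 64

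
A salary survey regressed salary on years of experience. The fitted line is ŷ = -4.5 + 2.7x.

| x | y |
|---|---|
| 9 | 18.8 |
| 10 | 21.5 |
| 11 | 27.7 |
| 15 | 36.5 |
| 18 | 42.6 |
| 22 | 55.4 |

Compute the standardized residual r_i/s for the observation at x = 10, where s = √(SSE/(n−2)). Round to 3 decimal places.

x=9: ŷ = -4.5 + 2.7·9 = 19.8; r = 18.8 − 19.8 = -1
x=10: ŷ = -4.5 + 2.7·10 = 22.5; r = 21.5 − 22.5 = -1
x=11: ŷ = -4.5 + 2.7·11 = 25.2; r = 27.7 − 25.2 = 2.5
x=15: ŷ = -4.5 + 2.7·15 = 36; r = 36.5 − 36 = 0.5
x=18: ŷ = -4.5 + 2.7·18 = 44.1; r = 42.6 − 44.1 = -1.5
x=22: ŷ = -4.5 + 2.7·22 = 54.9; r = 55.4 − 54.9 = 0.5
SSE = 1 + 1 + 6.25 + 0.25 + 2.25 + 0.25 = 11
s = √(11/4) = 1.65831
r/s = -1 / 1.65831 = -0.603

-0.603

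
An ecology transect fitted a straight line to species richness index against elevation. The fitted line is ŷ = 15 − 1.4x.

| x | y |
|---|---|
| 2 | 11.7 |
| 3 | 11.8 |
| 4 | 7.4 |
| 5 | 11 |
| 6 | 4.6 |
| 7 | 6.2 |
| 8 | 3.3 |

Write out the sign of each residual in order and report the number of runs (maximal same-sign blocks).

x=2: ŷ = 15 − 1.4·2 = 12.2; e = 11.7 − 12.2 = -0.5
x=3: ŷ = 15 − 1.4·3 = 10.8; e = 11.8 − 10.8 = 1
x=4: ŷ = 15 − 1.4·4 = 9.4; e = 7.4 − 9.4 = -2
x=5: ŷ = 15 − 1.4·5 = 8; e = 11 − 8 = 3
x=6: ŷ = 15 − 1.4·6 = 6.6; e = 4.6 − 6.6 = -2
x=7: ŷ = 15 − 1.4·7 = 5.2; e = 6.2 − 5.2 = 1
x=8: ŷ = 15 − 1.4·8 = 3.8; e = 3.3 − 3.8 = -0.5
Signs: − + − + − + −
Runs: −×1, +×1, −×1, +×1, −×1, +×1, −×1 → 7

7 runs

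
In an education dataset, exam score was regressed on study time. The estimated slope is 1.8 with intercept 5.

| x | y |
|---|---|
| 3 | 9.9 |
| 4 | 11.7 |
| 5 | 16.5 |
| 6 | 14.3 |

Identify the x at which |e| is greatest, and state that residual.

x = 5, e = 2.5

x=3: ŷ = 5 + 1.8·3 = 10.4; e = 9.9 − 10.4 = -0.5
x=4: ŷ = 5 + 1.8·4 = 12.2; e = 11.7 − 12.2 = -0.5
x=5: ŷ = 5 + 1.8·5 = 14; e = 16.5 − 14 = 2.5
x=6: ŷ = 5 + 1.8·6 = 15.8; e = 14.3 − 15.8 = -1.5
Largest |e| is 2.5 at x = 5, residual 2.5.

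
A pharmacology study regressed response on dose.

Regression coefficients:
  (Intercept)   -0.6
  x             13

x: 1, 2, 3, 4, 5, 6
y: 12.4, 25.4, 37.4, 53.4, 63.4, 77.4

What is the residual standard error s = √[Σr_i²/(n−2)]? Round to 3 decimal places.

x=1: ŷ = -0.6 + 13·1 = 12.4; r = 12.4 − 12.4 = 0
x=2: ŷ = -0.6 + 13·2 = 25.4; r = 25.4 − 25.4 = 0
x=3: ŷ = -0.6 + 13·3 = 38.4; r = 37.4 − 38.4 = -1
x=4: ŷ = -0.6 + 13·4 = 51.4; r = 53.4 − 51.4 = 2
x=5: ŷ = -0.6 + 13·5 = 64.4; r = 63.4 − 64.4 = -1
x=6: ŷ = -0.6 + 13·6 = 77.4; r = 77.4 − 77.4 = 0
SSE = 0 + 0 + 1 + 4 + 1 + 0 = 6
s = √(6/4) = √1.5 ≈ 1.225

s = 1.225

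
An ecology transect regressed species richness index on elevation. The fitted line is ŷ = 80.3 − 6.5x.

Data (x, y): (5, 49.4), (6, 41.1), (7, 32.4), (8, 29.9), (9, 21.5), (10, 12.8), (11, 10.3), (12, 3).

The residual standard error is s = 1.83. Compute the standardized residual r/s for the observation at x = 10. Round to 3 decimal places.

ŷ = 80.3 − 6.5·10 = 15.3
r = 12.8 − 15.3 = -2.5
r/s = -2.5 / 1.83 = -1.366

-1.366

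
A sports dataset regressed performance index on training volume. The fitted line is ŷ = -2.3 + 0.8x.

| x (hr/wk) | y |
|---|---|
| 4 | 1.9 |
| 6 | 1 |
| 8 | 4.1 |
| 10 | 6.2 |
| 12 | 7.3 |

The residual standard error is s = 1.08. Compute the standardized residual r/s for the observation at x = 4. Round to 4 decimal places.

0.9259

ŷ = -2.3 + 0.8·4 = 0.9
r = 1.9 − 0.9 = 1
r/s = 1 / 1.08 = 0.9259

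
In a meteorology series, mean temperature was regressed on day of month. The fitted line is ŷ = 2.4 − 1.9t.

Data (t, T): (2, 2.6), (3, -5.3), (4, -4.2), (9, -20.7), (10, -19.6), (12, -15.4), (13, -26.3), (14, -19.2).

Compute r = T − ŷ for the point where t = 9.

r = -6

ŷ = 2.4 − 1.9·9 = -14.7
r = -20.7 − (-14.7) = -6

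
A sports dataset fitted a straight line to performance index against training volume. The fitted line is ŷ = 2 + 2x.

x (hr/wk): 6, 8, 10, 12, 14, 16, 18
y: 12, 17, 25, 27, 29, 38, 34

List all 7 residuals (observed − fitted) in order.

-2, -1, 3, 1, -1, 4, -4

x=6: ŷ = 2 + 2·6 = 14; e = 12 − 14 = -2
x=8: ŷ = 2 + 2·8 = 18; e = 17 − 18 = -1
x=10: ŷ = 2 + 2·10 = 22; e = 25 − 22 = 3
x=12: ŷ = 2 + 2·12 = 26; e = 27 − 26 = 1
x=14: ŷ = 2 + 2·14 = 30; e = 29 − 30 = -1
x=16: ŷ = 2 + 2·16 = 34; e = 38 − 34 = 4
x=18: ŷ = 2 + 2·18 = 38; e = 34 − 38 = -4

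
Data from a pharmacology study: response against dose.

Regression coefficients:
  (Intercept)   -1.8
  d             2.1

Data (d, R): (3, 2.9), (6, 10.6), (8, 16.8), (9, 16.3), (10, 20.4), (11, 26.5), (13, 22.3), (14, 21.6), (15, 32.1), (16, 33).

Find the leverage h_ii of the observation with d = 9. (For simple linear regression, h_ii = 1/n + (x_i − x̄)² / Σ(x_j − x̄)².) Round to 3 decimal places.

d̄ = (3 + 6 + 8 + 9 + 10 + 11 + 13 + 14 + 15 + 16)/10 = 10.5
Σ(d − d̄)² = 56.25 + 20.25 + 6.25 + 2.25 + 0.25 + 0.25 + 6.25 + 12.25 + 20.25 + 30.25 = 154.5
h = 1/10 + (-1.5)²/154.5 = 0.1 + 0.0145631 = 0.115

h = 0.115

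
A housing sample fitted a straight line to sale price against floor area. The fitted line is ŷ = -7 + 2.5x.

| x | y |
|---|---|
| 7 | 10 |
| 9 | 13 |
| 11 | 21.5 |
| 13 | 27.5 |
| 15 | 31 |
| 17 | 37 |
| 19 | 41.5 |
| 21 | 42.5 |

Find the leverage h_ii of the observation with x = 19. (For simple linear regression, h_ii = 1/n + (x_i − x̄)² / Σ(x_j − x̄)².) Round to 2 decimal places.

h = 0.27

x̄ = (7 + 9 + 11 + 13 + 15 + 17 + 19 + 21)/8 = 14
Σ(x − x̄)² = 49 + 25 + 9 + 1 + 1 + 9 + 25 + 49 = 168
h = 1/8 + (5)²/168 = 0.125 + 0.14881 = 0.27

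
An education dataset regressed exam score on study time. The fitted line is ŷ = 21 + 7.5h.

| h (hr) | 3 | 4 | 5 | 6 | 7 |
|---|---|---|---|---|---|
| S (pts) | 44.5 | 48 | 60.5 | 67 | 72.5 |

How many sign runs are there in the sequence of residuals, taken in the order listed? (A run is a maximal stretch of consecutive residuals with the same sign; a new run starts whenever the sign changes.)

h=3: ŷ = 21 + 7.5·3 = 43.5; e = 44.5 − 43.5 = 1
h=4: ŷ = 21 + 7.5·4 = 51; e = 48 − 51 = -3
h=5: ŷ = 21 + 7.5·5 = 58.5; e = 60.5 − 58.5 = 2
h=6: ŷ = 21 + 7.5·6 = 66; e = 67 − 66 = 1
h=7: ŷ = 21 + 7.5·7 = 73.5; e = 72.5 − 73.5 = -1
Signs: + − + + −
Runs: +×1, −×1, +×2, −×1 → 4

4 runs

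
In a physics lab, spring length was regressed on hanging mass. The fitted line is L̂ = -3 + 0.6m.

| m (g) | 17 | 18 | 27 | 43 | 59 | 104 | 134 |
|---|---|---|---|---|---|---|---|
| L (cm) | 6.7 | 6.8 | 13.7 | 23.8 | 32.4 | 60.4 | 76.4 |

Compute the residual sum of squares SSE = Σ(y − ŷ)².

m=17: L̂ = -3 + 0.6·17 = 7.2; e = 6.7 − 7.2 = -0.5
m=18: L̂ = -3 + 0.6·18 = 7.8; e = 6.8 − 7.8 = -1
m=27: L̂ = -3 + 0.6·27 = 13.2; e = 13.7 − 13.2 = 0.5
m=43: L̂ = -3 + 0.6·43 = 22.8; e = 23.8 − 22.8 = 1
m=59: L̂ = -3 + 0.6·59 = 32.4; e = 32.4 − 32.4 = 0
m=104: L̂ = -3 + 0.6·104 = 59.4; e = 60.4 − 59.4 = 1
m=134: L̂ = -3 + 0.6·134 = 77.4; e = 76.4 − 77.4 = -1
SSE = 0.25 + 1 + 0.25 + 1 + 0 + 1 + 1 = 4.5

SSE = 4.5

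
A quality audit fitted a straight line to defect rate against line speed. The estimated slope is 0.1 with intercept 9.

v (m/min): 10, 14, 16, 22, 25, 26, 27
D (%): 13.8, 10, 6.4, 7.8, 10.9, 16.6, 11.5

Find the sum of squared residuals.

SSE = 69.2

v=10: ŷ = 9 + 0.1·10 = 10; e = 13.8 − 10 = 3.8
v=14: ŷ = 9 + 0.1·14 = 10.4; e = 10 − 10.4 = -0.4
v=16: ŷ = 9 + 0.1·16 = 10.6; e = 6.4 − 10.6 = -4.2
v=22: ŷ = 9 + 0.1·22 = 11.2; e = 7.8 − 11.2 = -3.4
v=25: ŷ = 9 + 0.1·25 = 11.5; e = 10.9 − 11.5 = -0.6
v=26: ŷ = 9 + 0.1·26 = 11.6; e = 16.6 − 11.6 = 5
v=27: ŷ = 9 + 0.1·27 = 11.7; e = 11.5 − 11.7 = -0.2
SSE = 14.44 + 0.16 + 17.64 + 11.56 + 0.36 + 25 + 0.04 = 69.2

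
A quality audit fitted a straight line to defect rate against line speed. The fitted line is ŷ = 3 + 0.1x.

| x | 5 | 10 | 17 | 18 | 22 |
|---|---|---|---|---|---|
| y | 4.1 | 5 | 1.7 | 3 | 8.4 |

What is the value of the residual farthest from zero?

e = 3.2

x=5: ŷ = 3 + 0.1·5 = 3.5; e = 4.1 − 3.5 = 0.6
x=10: ŷ = 3 + 0.1·10 = 4; e = 5 − 4 = 1
x=17: ŷ = 3 + 0.1·17 = 4.7; e = 1.7 − 4.7 = -3
x=18: ŷ = 3 + 0.1·18 = 4.8; e = 3 − 4.8 = -1.8
x=22: ŷ = 3 + 0.1·22 = 5.2; e = 8.4 − 5.2 = 3.2
Largest |e| is 3.2 at x = 22, residual 3.2.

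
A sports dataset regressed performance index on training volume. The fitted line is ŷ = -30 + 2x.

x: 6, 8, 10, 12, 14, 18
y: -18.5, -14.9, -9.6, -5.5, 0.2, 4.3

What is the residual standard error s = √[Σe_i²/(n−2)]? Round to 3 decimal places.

s = 1.517

x=6: ŷ = -30 + 2·6 = -18; e = -18.5 − (-18) = -0.5
x=8: ŷ = -30 + 2·8 = -14; e = -14.9 − (-14) = -0.9
x=10: ŷ = -30 + 2·10 = -10; e = -9.6 − (-10) = 0.4
x=12: ŷ = -30 + 2·12 = -6; e = -5.5 − (-6) = 0.5
x=14: ŷ = -30 + 2·14 = -2; e = 0.2 − (-2) = 2.2
x=18: ŷ = -30 + 2·18 = 6; e = 4.3 − 6 = -1.7
SSE = 0.25 + 0.81 + 0.16 + 0.25 + 4.84 + 2.89 = 9.2
s = √(9.2/4) = √2.3 ≈ 1.517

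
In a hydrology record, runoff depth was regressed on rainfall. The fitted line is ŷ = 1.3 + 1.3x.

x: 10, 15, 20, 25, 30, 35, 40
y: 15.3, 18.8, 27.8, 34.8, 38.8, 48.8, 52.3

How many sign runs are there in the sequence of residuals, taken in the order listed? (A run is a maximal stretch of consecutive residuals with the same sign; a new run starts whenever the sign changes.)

x=10: ŷ = 1.3 + 1.3·10 = 14.3; r = 15.3 − 14.3 = 1
x=15: ŷ = 1.3 + 1.3·15 = 20.8; r = 18.8 − 20.8 = -2
x=20: ŷ = 1.3 + 1.3·20 = 27.3; r = 27.8 − 27.3 = 0.5
x=25: ŷ = 1.3 + 1.3·25 = 33.8; r = 34.8 − 33.8 = 1
x=30: ŷ = 1.3 + 1.3·30 = 40.3; r = 38.8 − 40.3 = -1.5
x=35: ŷ = 1.3 + 1.3·35 = 46.8; r = 48.8 − 46.8 = 2
x=40: ŷ = 1.3 + 1.3·40 = 53.3; r = 52.3 − 53.3 = -1
Signs: + − + + − + −
Runs: +×1, −×1, +×2, −×1, +×1, −×1 → 6

6 runs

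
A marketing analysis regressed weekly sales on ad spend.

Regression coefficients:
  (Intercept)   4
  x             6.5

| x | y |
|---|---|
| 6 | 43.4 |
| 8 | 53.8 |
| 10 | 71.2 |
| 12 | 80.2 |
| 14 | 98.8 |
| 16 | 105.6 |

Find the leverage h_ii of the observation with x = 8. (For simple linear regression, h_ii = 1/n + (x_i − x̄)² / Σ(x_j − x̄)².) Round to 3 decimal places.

h = 0.295

x̄ = (6 + 8 + 10 + 12 + 14 + 16)/6 = 11
Σ(x − x̄)² = 25 + 9 + 1 + 1 + 9 + 25 = 70
h = 1/6 + (-3)²/70 = 0.166667 + 0.128571 = 0.295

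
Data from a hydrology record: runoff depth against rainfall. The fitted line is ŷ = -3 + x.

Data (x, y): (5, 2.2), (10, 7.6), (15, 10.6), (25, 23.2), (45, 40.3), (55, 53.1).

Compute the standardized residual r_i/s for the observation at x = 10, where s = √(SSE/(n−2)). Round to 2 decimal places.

0.43

x=5: ŷ = -3 + 5 = 2; r = 2.2 − 2 = 0.2
x=10: ŷ = -3 + 10 = 7; r = 7.6 − 7 = 0.6
x=15: ŷ = -3 + 15 = 12; r = 10.6 − 12 = -1.4
x=25: ŷ = -3 + 25 = 22; r = 23.2 − 22 = 1.2
x=45: ŷ = -3 + 45 = 42; r = 40.3 − 42 = -1.7
x=55: ŷ = -3 + 55 = 52; r = 53.1 − 52 = 1.1
SSE = 0.04 + 0.36 + 1.96 + 1.44 + 2.89 + 1.21 = 7.9
s = √(7.9/4) = 1.40535
r/s = 0.6 / 1.40535 = 0.43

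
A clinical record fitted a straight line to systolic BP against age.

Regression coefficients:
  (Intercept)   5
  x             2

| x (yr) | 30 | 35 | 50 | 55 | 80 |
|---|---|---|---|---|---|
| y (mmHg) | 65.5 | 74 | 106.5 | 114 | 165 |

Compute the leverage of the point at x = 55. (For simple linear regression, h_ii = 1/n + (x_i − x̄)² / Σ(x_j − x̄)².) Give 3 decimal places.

h = 0.216

x̄ = (30 + 35 + 50 + 55 + 80)/5 = 50
Σ(x − x̄)² = 400 + 225 + 0 + 25 + 900 = 1550
h = 1/5 + (5)²/1550 = 0.2 + 0.016129 = 0.216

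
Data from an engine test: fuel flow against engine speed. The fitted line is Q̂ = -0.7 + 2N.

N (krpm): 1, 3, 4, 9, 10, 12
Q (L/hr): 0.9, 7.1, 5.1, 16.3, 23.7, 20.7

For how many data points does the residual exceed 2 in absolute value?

N=1: Q̂ = -0.7 + 2·1 = 1.3; e = 0.9 − 1.3 = -0.4
N=3: Q̂ = -0.7 + 2·3 = 5.3; e = 7.1 − 5.3 = 1.8
N=4: Q̂ = -0.7 + 2·4 = 7.3; e = 5.1 − 7.3 = -2.2
N=9: Q̂ = -0.7 + 2·9 = 17.3; e = 16.3 − 17.3 = -1
N=10: Q̂ = -0.7 + 2·10 = 19.3; e = 23.7 − 19.3 = 4.4
N=12: Q̂ = -0.7 + 2·12 = 23.3; e = 20.7 − 23.3 = -2.6
|e| > 2: N=4 (|e|=2.2), N=10 (|e|=4.4), N=12 (|e|=2.6) → 3

3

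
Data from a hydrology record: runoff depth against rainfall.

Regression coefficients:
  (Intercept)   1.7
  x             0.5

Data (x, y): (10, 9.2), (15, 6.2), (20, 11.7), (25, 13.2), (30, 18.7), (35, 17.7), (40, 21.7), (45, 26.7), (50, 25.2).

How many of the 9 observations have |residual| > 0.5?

x=10: ŷ = 1.7 + 0.5·10 = 6.7; e = 9.2 − 6.7 = 2.5
x=15: ŷ = 1.7 + 0.5·15 = 9.2; e = 6.2 − 9.2 = -3
x=20: ŷ = 1.7 + 0.5·20 = 11.7; e = 11.7 − 11.7 = 0
x=25: ŷ = 1.7 + 0.5·25 = 14.2; e = 13.2 − 14.2 = -1
x=30: ŷ = 1.7 + 0.5·30 = 16.7; e = 18.7 − 16.7 = 2
x=35: ŷ = 1.7 + 0.5·35 = 19.2; e = 17.7 − 19.2 = -1.5
x=40: ŷ = 1.7 + 0.5·40 = 21.7; e = 21.7 − 21.7 = 0
x=45: ŷ = 1.7 + 0.5·45 = 24.2; e = 26.7 − 24.2 = 2.5
x=50: ŷ = 1.7 + 0.5·50 = 26.7; e = 25.2 − 26.7 = -1.5
|e| > 0.5: x=10 (|e|=2.5), x=15 (|e|=3), x=25 (|e|=1), x=30 (|e|=2), x=35 (|e|=1.5), x=45 (|e|=2.5), x=50 (|e|=1.5) → 7

7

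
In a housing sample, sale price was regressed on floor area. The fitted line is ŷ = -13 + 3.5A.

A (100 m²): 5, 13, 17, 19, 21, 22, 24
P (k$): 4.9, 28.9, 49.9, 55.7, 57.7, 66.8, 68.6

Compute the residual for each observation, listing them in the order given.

A=5: ŷ = -13 + 3.5·5 = 4.5; r = 4.9 − 4.5 = 0.4
A=13: ŷ = -13 + 3.5·13 = 32.5; r = 28.9 − 32.5 = -3.6
A=17: ŷ = -13 + 3.5·17 = 46.5; r = 49.9 − 46.5 = 3.4
A=19: ŷ = -13 + 3.5·19 = 53.5; r = 55.7 − 53.5 = 2.2
A=21: ŷ = -13 + 3.5·21 = 60.5; r = 57.7 − 60.5 = -2.8
A=22: ŷ = -13 + 3.5·22 = 64; r = 66.8 − 64 = 2.8
A=24: ŷ = -13 + 3.5·24 = 71; r = 68.6 − 71 = -2.4

0.4, -3.6, 3.4, 2.2, -2.8, 2.8, -2.4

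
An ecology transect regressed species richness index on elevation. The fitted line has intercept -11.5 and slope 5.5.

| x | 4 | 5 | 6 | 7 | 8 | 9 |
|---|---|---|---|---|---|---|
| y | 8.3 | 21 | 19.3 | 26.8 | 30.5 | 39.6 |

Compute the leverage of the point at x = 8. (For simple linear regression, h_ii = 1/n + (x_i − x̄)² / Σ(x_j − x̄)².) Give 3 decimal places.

h = 0.295

x̄ = (4 + 5 + 6 + 7 + 8 + 9)/6 = 6.5
Σ(x − x̄)² = 6.25 + 2.25 + 0.25 + 0.25 + 2.25 + 6.25 = 17.5
h = 1/6 + (1.5)²/17.5 = 0.166667 + 0.128571 = 0.295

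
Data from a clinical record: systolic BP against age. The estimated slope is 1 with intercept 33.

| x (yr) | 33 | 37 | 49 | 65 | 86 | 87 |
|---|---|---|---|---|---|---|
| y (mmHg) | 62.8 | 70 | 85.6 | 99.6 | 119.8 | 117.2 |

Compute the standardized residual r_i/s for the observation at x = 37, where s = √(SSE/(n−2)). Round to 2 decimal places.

x=33: ŷ = 33 + 33 = 66; r = 62.8 − 66 = -3.2
x=37: ŷ = 33 + 37 = 70; r = 70 − 70 = 0
x=49: ŷ = 33 + 49 = 82; r = 85.6 − 82 = 3.6
x=65: ŷ = 33 + 65 = 98; r = 99.6 − 98 = 1.6
x=86: ŷ = 33 + 86 = 119; r = 119.8 − 119 = 0.8
x=87: ŷ = 33 + 87 = 120; r = 117.2 − 120 = -2.8
SSE = 10.24 + 0 + 12.96 + 2.56 + 0.64 + 7.84 = 34.24
s = √(34.24/4) = 2.92575
r/s = 0 / 2.92575 = 0.00

0.00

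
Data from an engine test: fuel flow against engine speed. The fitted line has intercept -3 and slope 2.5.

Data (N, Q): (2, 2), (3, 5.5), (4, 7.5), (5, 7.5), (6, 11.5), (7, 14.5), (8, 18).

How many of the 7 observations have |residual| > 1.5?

1

N=2: Q̂ = -3 + 2.5·2 = 2; r = 2 − 2 = 0
N=3: Q̂ = -3 + 2.5·3 = 4.5; r = 5.5 − 4.5 = 1
N=4: Q̂ = -3 + 2.5·4 = 7; r = 7.5 − 7 = 0.5
N=5: Q̂ = -3 + 2.5·5 = 9.5; r = 7.5 − 9.5 = -2
N=6: Q̂ = -3 + 2.5·6 = 12; r = 11.5 − 12 = -0.5
N=7: Q̂ = -3 + 2.5·7 = 14.5; r = 14.5 − 14.5 = 0
N=8: Q̂ = -3 + 2.5·8 = 17; r = 18 − 17 = 1
|r| > 1.5: N=5 (|r|=2) → 1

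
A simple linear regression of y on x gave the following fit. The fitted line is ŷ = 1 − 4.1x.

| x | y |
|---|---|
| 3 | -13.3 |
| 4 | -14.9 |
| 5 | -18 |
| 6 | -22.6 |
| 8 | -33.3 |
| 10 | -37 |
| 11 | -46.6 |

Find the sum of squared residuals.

SSE = 25

x=3: ŷ = 1 − 4.1·3 = -11.3; r = -13.3 − (-11.3) = -2
x=4: ŷ = 1 − 4.1·4 = -15.4; r = -14.9 − (-15.4) = 0.5
x=5: ŷ = 1 − 4.1·5 = -19.5; r = -18 − (-19.5) = 1.5
x=6: ŷ = 1 − 4.1·6 = -23.6; r = -22.6 − (-23.6) = 1
x=8: ŷ = 1 − 4.1·8 = -31.8; r = -33.3 − (-31.8) = -1.5
x=10: ŷ = 1 − 4.1·10 = -40; r = -37 − (-40) = 3
x=11: ŷ = 1 − 4.1·11 = -44.1; r = -46.6 − (-44.1) = -2.5
SSE = 4 + 0.25 + 2.25 + 1 + 2.25 + 9 + 6.25 = 25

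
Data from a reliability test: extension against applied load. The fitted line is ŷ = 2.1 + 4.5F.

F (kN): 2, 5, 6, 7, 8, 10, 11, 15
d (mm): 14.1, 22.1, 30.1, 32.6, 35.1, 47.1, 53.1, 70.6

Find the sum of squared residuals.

SSE = 29.5

F=2: ŷ = 2.1 + 4.5·2 = 11.1; e = 14.1 − 11.1 = 3
F=5: ŷ = 2.1 + 4.5·5 = 24.6; e = 22.1 − 24.6 = -2.5
F=6: ŷ = 2.1 + 4.5·6 = 29.1; e = 30.1 − 29.1 = 1
F=7: ŷ = 2.1 + 4.5·7 = 33.6; e = 32.6 − 33.6 = -1
F=8: ŷ = 2.1 + 4.5·8 = 38.1; e = 35.1 − 38.1 = -3
F=10: ŷ = 2.1 + 4.5·10 = 47.1; e = 47.1 − 47.1 = 0
F=11: ŷ = 2.1 + 4.5·11 = 51.6; e = 53.1 − 51.6 = 1.5
F=15: ŷ = 2.1 + 4.5·15 = 69.6; e = 70.6 − 69.6 = 1
SSE = 9 + 6.25 + 1 + 1 + 9 + 0 + 2.25 + 1 = 29.5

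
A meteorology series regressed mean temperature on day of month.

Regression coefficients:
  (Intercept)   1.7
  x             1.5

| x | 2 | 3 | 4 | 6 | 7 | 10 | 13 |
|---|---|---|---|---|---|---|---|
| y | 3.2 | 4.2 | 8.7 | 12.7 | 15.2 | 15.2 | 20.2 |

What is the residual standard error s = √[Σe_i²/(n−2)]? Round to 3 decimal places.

s = 2.168

x=2: ŷ = 1.7 + 1.5·2 = 4.7; e = 3.2 − 4.7 = -1.5
x=3: ŷ = 1.7 + 1.5·3 = 6.2; e = 4.2 − 6.2 = -2
x=4: ŷ = 1.7 + 1.5·4 = 7.7; e = 8.7 − 7.7 = 1
x=6: ŷ = 1.7 + 1.5·6 = 10.7; e = 12.7 − 10.7 = 2
x=7: ŷ = 1.7 + 1.5·7 = 12.2; e = 15.2 − 12.2 = 3
x=10: ŷ = 1.7 + 1.5·10 = 16.7; e = 15.2 − 16.7 = -1.5
x=13: ŷ = 1.7 + 1.5·13 = 21.2; e = 20.2 − 21.2 = -1
SSE = 2.25 + 4 + 1 + 4 + 9 + 2.25 + 1 = 23.5
s = √(23.5/5) = √4.7 ≈ 2.168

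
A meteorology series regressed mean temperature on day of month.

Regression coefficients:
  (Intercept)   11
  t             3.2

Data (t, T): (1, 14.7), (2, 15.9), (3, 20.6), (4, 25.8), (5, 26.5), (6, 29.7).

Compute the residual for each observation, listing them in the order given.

0.5, -1.5, 0, 2, -0.5, -0.5

t=1: T̂ = 11 + 3.2·1 = 14.2; e = 14.7 − 14.2 = 0.5
t=2: T̂ = 11 + 3.2·2 = 17.4; e = 15.9 − 17.4 = -1.5
t=3: T̂ = 11 + 3.2·3 = 20.6; e = 20.6 − 20.6 = 0
t=4: T̂ = 11 + 3.2·4 = 23.8; e = 25.8 − 23.8 = 2
t=5: T̂ = 11 + 3.2·5 = 27; e = 26.5 − 27 = -0.5
t=6: T̂ = 11 + 3.2·6 = 30.2; e = 29.7 − 30.2 = -0.5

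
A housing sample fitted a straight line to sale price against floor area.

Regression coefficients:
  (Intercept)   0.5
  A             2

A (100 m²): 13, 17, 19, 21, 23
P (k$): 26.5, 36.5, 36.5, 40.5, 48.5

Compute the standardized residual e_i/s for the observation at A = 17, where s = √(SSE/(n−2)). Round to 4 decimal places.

0.8660

A=13: P̂ = 0.5 + 2·13 = 26.5; e = 26.5 − 26.5 = 0
A=17: P̂ = 0.5 + 2·17 = 34.5; e = 36.5 − 34.5 = 2
A=19: P̂ = 0.5 + 2·19 = 38.5; e = 36.5 − 38.5 = -2
A=21: P̂ = 0.5 + 2·21 = 42.5; e = 40.5 − 42.5 = -2
A=23: P̂ = 0.5 + 2·23 = 46.5; e = 48.5 − 46.5 = 2
SSE = 0 + 4 + 4 + 4 + 4 = 16
s = √(16/3) = 2.3094
e/s = 2 / 2.3094 = 0.8660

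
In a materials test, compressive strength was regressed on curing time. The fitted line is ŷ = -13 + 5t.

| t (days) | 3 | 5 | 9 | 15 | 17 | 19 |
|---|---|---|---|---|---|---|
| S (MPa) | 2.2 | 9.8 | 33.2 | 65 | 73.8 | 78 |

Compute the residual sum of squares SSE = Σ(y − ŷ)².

t=3: ŷ = -13 + 5·3 = 2; r = 2.2 − 2 = 0.2
t=5: ŷ = -13 + 5·5 = 12; r = 9.8 − 12 = -2.2
t=9: ŷ = -13 + 5·9 = 32; r = 33.2 − 32 = 1.2
t=15: ŷ = -13 + 5·15 = 62; r = 65 − 62 = 3
t=17: ŷ = -13 + 5·17 = 72; r = 73.8 − 72 = 1.8
t=19: ŷ = -13 + 5·19 = 82; r = 78 − 82 = -4
SSE = 0.04 + 4.84 + 1.44 + 9 + 3.24 + 16 = 34.56

SSE = 34.56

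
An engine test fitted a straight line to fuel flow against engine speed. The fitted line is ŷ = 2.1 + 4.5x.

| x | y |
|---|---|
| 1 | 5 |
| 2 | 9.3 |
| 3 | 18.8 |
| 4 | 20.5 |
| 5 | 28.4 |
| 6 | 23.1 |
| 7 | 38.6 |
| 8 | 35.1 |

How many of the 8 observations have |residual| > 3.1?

x=1: ŷ = 2.1 + 4.5·1 = 6.6; r = 5 − 6.6 = -1.6
x=2: ŷ = 2.1 + 4.5·2 = 11.1; r = 9.3 − 11.1 = -1.8
x=3: ŷ = 2.1 + 4.5·3 = 15.6; r = 18.8 − 15.6 = 3.2
x=4: ŷ = 2.1 + 4.5·4 = 20.1; r = 20.5 − 20.1 = 0.4
x=5: ŷ = 2.1 + 4.5·5 = 24.6; r = 28.4 − 24.6 = 3.8
x=6: ŷ = 2.1 + 4.5·6 = 29.1; r = 23.1 − 29.1 = -6
x=7: ŷ = 2.1 + 4.5·7 = 33.6; r = 38.6 − 33.6 = 5
x=8: ŷ = 2.1 + 4.5·8 = 38.1; r = 35.1 − 38.1 = -3
|r| > 3.1: x=3 (|r|=3.2), x=5 (|r|=3.8), x=6 (|r|=6), x=7 (|r|=5) → 4

4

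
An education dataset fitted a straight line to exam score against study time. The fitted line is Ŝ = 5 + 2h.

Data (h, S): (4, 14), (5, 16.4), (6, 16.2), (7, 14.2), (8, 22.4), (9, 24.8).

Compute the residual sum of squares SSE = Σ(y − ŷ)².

SSE = 31.84

h=4: Ŝ = 5 + 2·4 = 13; e = 14 − 13 = 1
h=5: Ŝ = 5 + 2·5 = 15; e = 16.4 − 15 = 1.4
h=6: Ŝ = 5 + 2·6 = 17; e = 16.2 − 17 = -0.8
h=7: Ŝ = 5 + 2·7 = 19; e = 14.2 − 19 = -4.8
h=8: Ŝ = 5 + 2·8 = 21; e = 22.4 − 21 = 1.4
h=9: Ŝ = 5 + 2·9 = 23; e = 24.8 − 23 = 1.8
SSE = 1 + 1.96 + 0.64 + 23.04 + 1.96 + 3.24 = 31.84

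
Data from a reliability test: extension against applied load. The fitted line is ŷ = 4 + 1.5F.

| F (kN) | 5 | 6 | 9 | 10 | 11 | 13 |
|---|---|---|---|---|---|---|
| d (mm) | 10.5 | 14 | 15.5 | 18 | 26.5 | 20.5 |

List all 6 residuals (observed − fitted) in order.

-1, 1, -2, -1, 6, -3

F=5: ŷ = 4 + 1.5·5 = 11.5; r = 10.5 − 11.5 = -1
F=6: ŷ = 4 + 1.5·6 = 13; r = 14 − 13 = 1
F=9: ŷ = 4 + 1.5·9 = 17.5; r = 15.5 − 17.5 = -2
F=10: ŷ = 4 + 1.5·10 = 19; r = 18 − 19 = -1
F=11: ŷ = 4 + 1.5·11 = 20.5; r = 26.5 − 20.5 = 6
F=13: ŷ = 4 + 1.5·13 = 23.5; r = 20.5 − 23.5 = -3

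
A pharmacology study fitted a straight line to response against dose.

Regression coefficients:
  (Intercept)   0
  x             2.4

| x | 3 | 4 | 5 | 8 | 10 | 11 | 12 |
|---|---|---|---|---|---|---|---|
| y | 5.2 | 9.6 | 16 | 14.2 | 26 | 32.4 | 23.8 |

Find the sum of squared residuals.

x=3: ŷ = 2.4·3 = 7.2; r = 5.2 − 7.2 = -2
x=4: ŷ = 2.4·4 = 9.6; r = 9.6 − 9.6 = 0
x=5: ŷ = 2.4·5 = 12; r = 16 − 12 = 4
x=8: ŷ = 2.4·8 = 19.2; r = 14.2 − 19.2 = -5
x=10: ŷ = 2.4·10 = 24; r = 26 − 24 = 2
x=11: ŷ = 2.4·11 = 26.4; r = 32.4 − 26.4 = 6
x=12: ŷ = 2.4·12 = 28.8; r = 23.8 − 28.8 = -5
SSE = 4 + 0 + 16 + 25 + 4 + 36 + 25 = 110

SSE = 110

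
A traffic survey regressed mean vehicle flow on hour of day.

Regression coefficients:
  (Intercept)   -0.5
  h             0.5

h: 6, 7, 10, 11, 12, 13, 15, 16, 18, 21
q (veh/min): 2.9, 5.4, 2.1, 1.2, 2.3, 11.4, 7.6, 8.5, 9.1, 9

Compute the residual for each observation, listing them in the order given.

0.4, 2.4, -2.4, -3.8, -3.2, 5.4, 0.6, 1, 0.6, -1

h=6: ŷ = -0.5 + 0.5·6 = 2.5; e = 2.9 − 2.5 = 0.4
h=7: ŷ = -0.5 + 0.5·7 = 3; e = 5.4 − 3 = 2.4
h=10: ŷ = -0.5 + 0.5·10 = 4.5; e = 2.1 − 4.5 = -2.4
h=11: ŷ = -0.5 + 0.5·11 = 5; e = 1.2 − 5 = -3.8
h=12: ŷ = -0.5 + 0.5·12 = 5.5; e = 2.3 − 5.5 = -3.2
h=13: ŷ = -0.5 + 0.5·13 = 6; e = 11.4 − 6 = 5.4
h=15: ŷ = -0.5 + 0.5·15 = 7; e = 7.6 − 7 = 0.6
h=16: ŷ = -0.5 + 0.5·16 = 7.5; e = 8.5 − 7.5 = 1
h=18: ŷ = -0.5 + 0.5·18 = 8.5; e = 9.1 − 8.5 = 0.6
h=21: ŷ = -0.5 + 0.5·21 = 10; e = 9 − 10 = -1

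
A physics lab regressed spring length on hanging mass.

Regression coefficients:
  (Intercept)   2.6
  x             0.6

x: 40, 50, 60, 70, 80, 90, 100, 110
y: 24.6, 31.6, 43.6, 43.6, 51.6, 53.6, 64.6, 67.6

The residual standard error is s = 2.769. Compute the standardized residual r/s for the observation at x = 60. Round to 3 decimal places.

1.806

ŷ = 2.6 + 0.6·60 = 38.6
r = 43.6 − 38.6 = 5
r/s = 5 / 2.769 = 1.806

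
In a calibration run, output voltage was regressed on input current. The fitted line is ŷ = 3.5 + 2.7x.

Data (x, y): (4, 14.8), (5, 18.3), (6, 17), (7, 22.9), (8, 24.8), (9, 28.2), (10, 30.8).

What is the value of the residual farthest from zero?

r = -2.7

x=4: ŷ = 3.5 + 2.7·4 = 14.3; r = 14.8 − 14.3 = 0.5
x=5: ŷ = 3.5 + 2.7·5 = 17; r = 18.3 − 17 = 1.3
x=6: ŷ = 3.5 + 2.7·6 = 19.7; r = 17 − 19.7 = -2.7
x=7: ŷ = 3.5 + 2.7·7 = 22.4; r = 22.9 − 22.4 = 0.5
x=8: ŷ = 3.5 + 2.7·8 = 25.1; r = 24.8 − 25.1 = -0.3
x=9: ŷ = 3.5 + 2.7·9 = 27.8; r = 28.2 − 27.8 = 0.4
x=10: ŷ = 3.5 + 2.7·10 = 30.5; r = 30.8 − 30.5 = 0.3
Largest |r| is 2.7 at x = 6, residual -2.7.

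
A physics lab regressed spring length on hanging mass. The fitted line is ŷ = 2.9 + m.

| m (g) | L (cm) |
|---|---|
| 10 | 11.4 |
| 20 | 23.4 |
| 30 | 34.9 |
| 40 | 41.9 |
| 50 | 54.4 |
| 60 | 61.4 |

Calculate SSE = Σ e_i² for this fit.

m=10: ŷ = 2.9 + 10 = 12.9; e = 11.4 − 12.9 = -1.5
m=20: ŷ = 2.9 + 20 = 22.9; e = 23.4 − 22.9 = 0.5
m=30: ŷ = 2.9 + 30 = 32.9; e = 34.9 − 32.9 = 2
m=40: ŷ = 2.9 + 40 = 42.9; e = 41.9 − 42.9 = -1
m=50: ŷ = 2.9 + 50 = 52.9; e = 54.4 − 52.9 = 1.5
m=60: ŷ = 2.9 + 60 = 62.9; e = 61.4 − 62.9 = -1.5
SSE = 2.25 + 0.25 + 4 + 1 + 2.25 + 2.25 = 12

SSE = 12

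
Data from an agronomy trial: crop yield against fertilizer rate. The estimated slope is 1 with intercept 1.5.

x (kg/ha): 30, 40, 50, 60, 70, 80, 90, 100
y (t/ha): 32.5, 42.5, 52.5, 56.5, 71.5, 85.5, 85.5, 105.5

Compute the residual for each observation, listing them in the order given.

x=30: ŷ = 1.5 + 30 = 31.5; e = 32.5 − 31.5 = 1
x=40: ŷ = 1.5 + 40 = 41.5; e = 42.5 − 41.5 = 1
x=50: ŷ = 1.5 + 50 = 51.5; e = 52.5 − 51.5 = 1
x=60: ŷ = 1.5 + 60 = 61.5; e = 56.5 − 61.5 = -5
x=70: ŷ = 1.5 + 70 = 71.5; e = 71.5 − 71.5 = 0
x=80: ŷ = 1.5 + 80 = 81.5; e = 85.5 − 81.5 = 4
x=90: ŷ = 1.5 + 90 = 91.5; e = 85.5 − 91.5 = -6
x=100: ŷ = 1.5 + 100 = 101.5; e = 105.5 − 101.5 = 4

1, 1, 1, -5, 0, 4, -6, 4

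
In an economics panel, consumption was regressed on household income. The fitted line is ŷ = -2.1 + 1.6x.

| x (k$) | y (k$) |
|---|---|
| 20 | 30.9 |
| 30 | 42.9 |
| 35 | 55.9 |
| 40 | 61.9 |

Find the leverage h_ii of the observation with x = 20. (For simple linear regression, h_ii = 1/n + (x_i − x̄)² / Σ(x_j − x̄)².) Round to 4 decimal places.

h = 0.8286

x̄ = (20 + 30 + 35 + 40)/4 = 31.25
Σ(x − x̄)² = 126.562 + 1.5625 + 14.0625 + 76.5625 = 218.75
h = 1/4 + (-11.25)²/218.75 = 0.25 + 0.578571 = 0.8286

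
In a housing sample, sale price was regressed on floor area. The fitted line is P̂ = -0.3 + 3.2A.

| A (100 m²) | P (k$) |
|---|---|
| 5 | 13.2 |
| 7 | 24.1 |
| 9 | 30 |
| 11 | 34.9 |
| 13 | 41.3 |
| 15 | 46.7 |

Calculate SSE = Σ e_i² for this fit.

A=5: P̂ = -0.3 + 3.2·5 = 15.7; e = 13.2 − 15.7 = -2.5
A=7: P̂ = -0.3 + 3.2·7 = 22.1; e = 24.1 − 22.1 = 2
A=9: P̂ = -0.3 + 3.2·9 = 28.5; e = 30 − 28.5 = 1.5
A=11: P̂ = -0.3 + 3.2·11 = 34.9; e = 34.9 − 34.9 = 0
A=13: P̂ = -0.3 + 3.2·13 = 41.3; e = 41.3 − 41.3 = 0
A=15: P̂ = -0.3 + 3.2·15 = 47.7; e = 46.7 − 47.7 = -1
SSE = 6.25 + 4 + 2.25 + 0 + 0 + 1 = 13.5

SSE = 13.5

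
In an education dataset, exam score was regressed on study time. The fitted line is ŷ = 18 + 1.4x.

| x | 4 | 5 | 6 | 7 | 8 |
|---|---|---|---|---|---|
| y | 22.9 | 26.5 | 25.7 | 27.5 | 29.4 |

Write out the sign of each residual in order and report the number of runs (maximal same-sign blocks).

4 runs

x=4: ŷ = 18 + 1.4·4 = 23.6; r = 22.9 − 23.6 = -0.7
x=5: ŷ = 18 + 1.4·5 = 25; r = 26.5 − 25 = 1.5
x=6: ŷ = 18 + 1.4·6 = 26.4; r = 25.7 − 26.4 = -0.7
x=7: ŷ = 18 + 1.4·7 = 27.8; r = 27.5 − 27.8 = -0.3
x=8: ŷ = 18 + 1.4·8 = 29.2; r = 29.4 − 29.2 = 0.2
Signs: − + − − +
Runs: −×1, +×1, −×2, +×1 → 4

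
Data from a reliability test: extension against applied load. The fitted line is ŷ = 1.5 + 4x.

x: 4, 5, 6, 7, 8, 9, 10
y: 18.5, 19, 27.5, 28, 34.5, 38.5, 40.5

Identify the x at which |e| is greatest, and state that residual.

x = 5, e = -2.5

x=4: ŷ = 1.5 + 4·4 = 17.5; e = 18.5 − 17.5 = 1
x=5: ŷ = 1.5 + 4·5 = 21.5; e = 19 − 21.5 = -2.5
x=6: ŷ = 1.5 + 4·6 = 25.5; e = 27.5 − 25.5 = 2
x=7: ŷ = 1.5 + 4·7 = 29.5; e = 28 − 29.5 = -1.5
x=8: ŷ = 1.5 + 4·8 = 33.5; e = 34.5 − 33.5 = 1
x=9: ŷ = 1.5 + 4·9 = 37.5; e = 38.5 − 37.5 = 1
x=10: ŷ = 1.5 + 4·10 = 41.5; e = 40.5 − 41.5 = -1
Largest |e| is 2.5 at x = 5, residual -2.5.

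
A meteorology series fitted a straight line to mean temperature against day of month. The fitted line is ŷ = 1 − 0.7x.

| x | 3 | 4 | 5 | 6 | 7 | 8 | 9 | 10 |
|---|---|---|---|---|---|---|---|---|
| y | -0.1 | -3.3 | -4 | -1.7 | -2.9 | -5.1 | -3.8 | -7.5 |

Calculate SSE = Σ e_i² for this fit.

x=3: ŷ = 1 − 0.7·3 = -1.1; e = -0.1 − (-1.1) = 1
x=4: ŷ = 1 − 0.7·4 = -1.8; e = -3.3 − (-1.8) = -1.5
x=5: ŷ = 1 − 0.7·5 = -2.5; e = -4 − (-2.5) = -1.5
x=6: ŷ = 1 − 0.7·6 = -3.2; e = -1.7 − (-3.2) = 1.5
x=7: ŷ = 1 − 0.7·7 = -3.9; e = -2.9 − (-3.9) = 1
x=8: ŷ = 1 − 0.7·8 = -4.6; e = -5.1 − (-4.6) = -0.5
x=9: ŷ = 1 − 0.7·9 = -5.3; e = -3.8 − (-5.3) = 1.5
x=10: ŷ = 1 − 0.7·10 = -6; e = -7.5 − (-6) = -1.5
SSE = 1 + 2.25 + 2.25 + 2.25 + 1 + 0.25 + 2.25 + 2.25 = 13.5

SSE = 13.5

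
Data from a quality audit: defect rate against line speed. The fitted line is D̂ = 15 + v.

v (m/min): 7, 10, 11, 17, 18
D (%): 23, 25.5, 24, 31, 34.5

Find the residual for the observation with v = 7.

D̂ = 15 + 7 = 22
e = 23 − 22 = 1

e = 1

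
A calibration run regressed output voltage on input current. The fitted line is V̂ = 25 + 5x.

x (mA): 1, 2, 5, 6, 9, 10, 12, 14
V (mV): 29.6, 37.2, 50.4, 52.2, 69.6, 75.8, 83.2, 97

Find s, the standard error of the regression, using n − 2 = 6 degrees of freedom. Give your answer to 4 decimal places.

x=1: V̂ = 25 + 5·1 = 30; r = 29.6 − 30 = -0.4
x=2: V̂ = 25 + 5·2 = 35; r = 37.2 − 35 = 2.2
x=5: V̂ = 25 + 5·5 = 50; r = 50.4 − 50 = 0.4
x=6: V̂ = 25 + 5·6 = 55; r = 52.2 − 55 = -2.8
x=9: V̂ = 25 + 5·9 = 70; r = 69.6 − 70 = -0.4
x=10: V̂ = 25 + 5·10 = 75; r = 75.8 − 75 = 0.8
x=12: V̂ = 25 + 5·12 = 85; r = 83.2 − 85 = -1.8
x=14: V̂ = 25 + 5·14 = 95; r = 97 − 95 = 2
SSE = 0.16 + 4.84 + 0.16 + 7.84 + 0.16 + 0.64 + 3.24 + 4 = 21.04
s = √(21.04/6) = √3.50667 ≈ 1.8726

s = 1.8726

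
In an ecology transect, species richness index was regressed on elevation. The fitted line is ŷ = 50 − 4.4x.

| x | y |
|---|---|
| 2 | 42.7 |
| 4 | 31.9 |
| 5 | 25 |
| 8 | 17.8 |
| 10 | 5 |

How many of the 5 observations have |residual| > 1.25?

3

x=2: ŷ = 50 − 4.4·2 = 41.2; r = 42.7 − 41.2 = 1.5
x=4: ŷ = 50 − 4.4·4 = 32.4; r = 31.9 − 32.4 = -0.5
x=5: ŷ = 50 − 4.4·5 = 28; r = 25 − 28 = -3
x=8: ŷ = 50 − 4.4·8 = 14.8; r = 17.8 − 14.8 = 3
x=10: ŷ = 50 − 4.4·10 = 6; r = 5 − 6 = -1
|r| > 1.25: x=2 (|r|=1.5), x=5 (|r|=3), x=8 (|r|=3) → 3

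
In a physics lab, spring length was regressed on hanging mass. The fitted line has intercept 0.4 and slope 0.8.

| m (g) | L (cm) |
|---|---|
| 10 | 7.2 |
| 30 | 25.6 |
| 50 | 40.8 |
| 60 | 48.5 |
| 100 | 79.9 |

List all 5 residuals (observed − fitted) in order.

m=10: ŷ = 0.4 + 0.8·10 = 8.4; r = 7.2 − 8.4 = -1.2
m=30: ŷ = 0.4 + 0.8·30 = 24.4; r = 25.6 − 24.4 = 1.2
m=50: ŷ = 0.4 + 0.8·50 = 40.4; r = 40.8 − 40.4 = 0.4
m=60: ŷ = 0.4 + 0.8·60 = 48.4; r = 48.5 − 48.4 = 0.1
m=100: ŷ = 0.4 + 0.8·100 = 80.4; r = 79.9 − 80.4 = -0.5

-1.2, 1.2, 0.4, 0.1, -0.5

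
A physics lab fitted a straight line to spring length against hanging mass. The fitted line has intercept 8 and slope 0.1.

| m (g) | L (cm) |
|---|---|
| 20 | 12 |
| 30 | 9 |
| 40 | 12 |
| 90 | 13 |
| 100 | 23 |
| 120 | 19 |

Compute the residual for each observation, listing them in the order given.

2, -2, 0, -4, 5, -1

m=20: ŷ = 8 + 0.1·20 = 10; e = 12 − 10 = 2
m=30: ŷ = 8 + 0.1·30 = 11; e = 9 − 11 = -2
m=40: ŷ = 8 + 0.1·40 = 12; e = 12 − 12 = 0
m=90: ŷ = 8 + 0.1·90 = 17; e = 13 − 17 = -4
m=100: ŷ = 8 + 0.1·100 = 18; e = 23 − 18 = 5
m=120: ŷ = 8 + 0.1·120 = 20; e = 19 − 20 = -1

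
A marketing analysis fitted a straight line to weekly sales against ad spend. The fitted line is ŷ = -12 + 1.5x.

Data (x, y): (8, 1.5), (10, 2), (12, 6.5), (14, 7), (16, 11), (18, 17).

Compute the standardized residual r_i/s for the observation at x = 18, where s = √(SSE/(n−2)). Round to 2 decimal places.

x=8: ŷ = -12 + 1.5·8 = 0; r = 1.5 − 0 = 1.5
x=10: ŷ = -12 + 1.5·10 = 3; r = 2 − 3 = -1
x=12: ŷ = -12 + 1.5·12 = 6; r = 6.5 − 6 = 0.5
x=14: ŷ = -12 + 1.5·14 = 9; r = 7 − 9 = -2
x=16: ŷ = -12 + 1.5·16 = 12; r = 11 − 12 = -1
x=18: ŷ = -12 + 1.5·18 = 15; r = 17 − 15 = 2
SSE = 2.25 + 1 + 0.25 + 4 + 1 + 4 = 12.5
s = √(12.5/4) = 1.76777
r/s = 2 / 1.76777 = 1.13

1.13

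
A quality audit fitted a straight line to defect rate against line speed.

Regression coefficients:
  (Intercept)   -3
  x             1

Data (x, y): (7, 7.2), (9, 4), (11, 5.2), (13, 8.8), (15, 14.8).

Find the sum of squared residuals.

SSE = 31.36

x=7: ŷ = -3 + 7 = 4; r = 7.2 − 4 = 3.2
x=9: ŷ = -3 + 9 = 6; r = 4 − 6 = -2
x=11: ŷ = -3 + 11 = 8; r = 5.2 − 8 = -2.8
x=13: ŷ = -3 + 13 = 10; r = 8.8 − 10 = -1.2
x=15: ŷ = -3 + 15 = 12; r = 14.8 − 12 = 2.8
SSE = 10.24 + 4 + 7.84 + 1.44 + 7.84 = 31.36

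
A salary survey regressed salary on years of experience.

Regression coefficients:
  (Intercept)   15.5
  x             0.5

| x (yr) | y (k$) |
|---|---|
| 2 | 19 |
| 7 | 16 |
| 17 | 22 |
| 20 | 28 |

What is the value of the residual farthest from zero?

x=2: ŷ = 15.5 + 0.5·2 = 16.5; e = 19 − 16.5 = 2.5
x=7: ŷ = 15.5 + 0.5·7 = 19; e = 16 − 19 = -3
x=17: ŷ = 15.5 + 0.5·17 = 24; e = 22 − 24 = -2
x=20: ŷ = 15.5 + 0.5·20 = 25.5; e = 28 − 25.5 = 2.5
Largest |e| is 3 at x = 7, residual -3.

e = -3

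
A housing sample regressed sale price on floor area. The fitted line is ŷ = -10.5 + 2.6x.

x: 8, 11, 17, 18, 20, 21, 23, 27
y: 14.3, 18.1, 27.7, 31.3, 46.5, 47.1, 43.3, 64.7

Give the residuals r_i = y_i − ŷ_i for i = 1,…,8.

4, 0, -6, -5, 5, 3, -6, 5

x=8: ŷ = -10.5 + 2.6·8 = 10.3; r = 14.3 − 10.3 = 4
x=11: ŷ = -10.5 + 2.6·11 = 18.1; r = 18.1 − 18.1 = 0
x=17: ŷ = -10.5 + 2.6·17 = 33.7; r = 27.7 − 33.7 = -6
x=18: ŷ = -10.5 + 2.6·18 = 36.3; r = 31.3 − 36.3 = -5
x=20: ŷ = -10.5 + 2.6·20 = 41.5; r = 46.5 − 41.5 = 5
x=21: ŷ = -10.5 + 2.6·21 = 44.1; r = 47.1 − 44.1 = 3
x=23: ŷ = -10.5 + 2.6·23 = 49.3; r = 43.3 − 49.3 = -6
x=27: ŷ = -10.5 + 2.6·27 = 59.7; r = 64.7 − 59.7 = 5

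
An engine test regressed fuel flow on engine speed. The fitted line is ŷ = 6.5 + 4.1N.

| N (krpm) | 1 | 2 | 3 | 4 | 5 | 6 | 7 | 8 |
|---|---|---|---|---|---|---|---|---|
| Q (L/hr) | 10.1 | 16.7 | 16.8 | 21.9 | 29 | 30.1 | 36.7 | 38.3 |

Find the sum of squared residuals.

SSE = 17.5

N=1: ŷ = 6.5 + 4.1·1 = 10.6; r = 10.1 − 10.6 = -0.5
N=2: ŷ = 6.5 + 4.1·2 = 14.7; r = 16.7 − 14.7 = 2
N=3: ŷ = 6.5 + 4.1·3 = 18.8; r = 16.8 − 18.8 = -2
N=4: ŷ = 6.5 + 4.1·4 = 22.9; r = 21.9 − 22.9 = -1
N=5: ŷ = 6.5 + 4.1·5 = 27; r = 29 − 27 = 2
N=6: ŷ = 6.5 + 4.1·6 = 31.1; r = 30.1 − 31.1 = -1
N=7: ŷ = 6.5 + 4.1·7 = 35.2; r = 36.7 − 35.2 = 1.5
N=8: ŷ = 6.5 + 4.1·8 = 39.3; r = 38.3 − 39.3 = -1
SSE = 0.25 + 4 + 4 + 1 + 4 + 1 + 2.25 + 1 = 17.5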